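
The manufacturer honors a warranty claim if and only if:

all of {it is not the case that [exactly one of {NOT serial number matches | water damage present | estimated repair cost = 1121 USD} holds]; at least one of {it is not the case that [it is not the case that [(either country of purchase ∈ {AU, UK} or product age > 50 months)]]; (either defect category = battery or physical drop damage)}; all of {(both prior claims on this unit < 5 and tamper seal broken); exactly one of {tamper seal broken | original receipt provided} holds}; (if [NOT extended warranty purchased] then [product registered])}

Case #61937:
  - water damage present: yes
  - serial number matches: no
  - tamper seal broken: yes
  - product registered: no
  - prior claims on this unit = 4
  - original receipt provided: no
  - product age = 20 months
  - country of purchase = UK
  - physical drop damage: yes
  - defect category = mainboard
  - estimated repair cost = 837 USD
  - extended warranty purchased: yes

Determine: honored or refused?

Atomic conditions:
  NOT serial number matches: no → true
  water damage present: yes → true
  estimated repair cost = 1121 USD: 837 == 1121 is false
  country of purchase ∈ {AU, UK}: UK is in the set → true
  product age > 50 months: 20 > 50 is false
  defect category = battery: mainboard == battery is false
  physical drop damage: yes → true
  prior claims on this unit < 5: 4 < 5 is true
  tamper seal broken: yes → true
  original receipt provided: no → false
  NOT extended warranty purchased: yes → false
  product registered: no → false
Combine:
[1.1] exactly-one(true, true, false) = false
[1] NOT false = true
[2.1.1.1] true OR false = true
[2.1.1] NOT true = false
[2.1] NOT false = true
[2.2] false OR true = true
[2] true OR true = true
[3.1] true AND true = true
[3.2] exactly-one(true, false) = true
[3] true AND true = true
[4] false → false (antecedent false ⇒ implication holds) = true
[root] true AND true AND true AND true = true
Overall: true → honored

Honored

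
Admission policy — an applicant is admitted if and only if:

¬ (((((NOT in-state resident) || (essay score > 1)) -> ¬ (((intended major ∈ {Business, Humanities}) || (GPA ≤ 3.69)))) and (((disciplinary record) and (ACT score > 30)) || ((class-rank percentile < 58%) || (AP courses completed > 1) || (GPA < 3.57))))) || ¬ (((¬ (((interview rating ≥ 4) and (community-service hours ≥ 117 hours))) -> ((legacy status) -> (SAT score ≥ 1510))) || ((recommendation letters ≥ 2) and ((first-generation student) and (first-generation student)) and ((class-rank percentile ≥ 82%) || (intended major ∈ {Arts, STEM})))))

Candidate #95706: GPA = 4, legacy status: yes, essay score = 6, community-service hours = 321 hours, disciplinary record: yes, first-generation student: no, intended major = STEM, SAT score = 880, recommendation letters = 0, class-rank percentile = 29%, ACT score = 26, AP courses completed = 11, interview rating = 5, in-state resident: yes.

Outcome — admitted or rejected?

Rejected

Atomic conditions:
  NOT in-state resident: yes → false
  essay score > 1: 6 > 1 is true
  intended major ∈ {Business, Humanities}: STEM is not in the set → false
  GPA ≤ 3.69: 4 ≤ 3.69 is false
  disciplinary record: yes → true
  ACT score > 30: 26 > 30 is false
  class-rank percentile < 58%: 29 < 58 is true
  AP courses completed > 1: 11 > 1 is true
  GPA < 3.57: 4 < 3.57 is false
  interview rating ≥ 4: 5 ≥ 4 is true
  community-service hours ≥ 117 hours: 321 ≥ 117 is true
  legacy status: yes → true
  SAT score ≥ 1510: 880 ≥ 1510 is false
  recommendation letters ≥ 2: 0 ≥ 2 is false
  first-generation student: no → false
  class-rank percentile ≥ 82%: 29 ≥ 82 is false
  intended major ∈ {Arts, STEM}: STEM is in the set → true
Combine:
[1.1.1.1] false OR true = true
[1.1.1.2.1] false OR false = false
[1.1.1.2] NOT false = true
[1.1.1] true → true = true
[1.1.2.1] true AND false = false
[1.1.2.2] true OR true OR false = true
[1.1.2] false OR true = true
[1.1] true AND true = true
[1] NOT true = false
[2.1.1.1.1] true AND true = true
[2.1.1.1] NOT true = false
[2.1.1.2] true → false = false
[2.1.1] false → false (antecedent false ⇒ implication holds) = true
[2.1.2.2] false AND false = false
[2.1.2.3] false OR true = true
[2.1.2] false AND false AND true = false
[2.1] true OR false = true
[2] NOT true = false
[root] false OR false = false
Overall: false → rejected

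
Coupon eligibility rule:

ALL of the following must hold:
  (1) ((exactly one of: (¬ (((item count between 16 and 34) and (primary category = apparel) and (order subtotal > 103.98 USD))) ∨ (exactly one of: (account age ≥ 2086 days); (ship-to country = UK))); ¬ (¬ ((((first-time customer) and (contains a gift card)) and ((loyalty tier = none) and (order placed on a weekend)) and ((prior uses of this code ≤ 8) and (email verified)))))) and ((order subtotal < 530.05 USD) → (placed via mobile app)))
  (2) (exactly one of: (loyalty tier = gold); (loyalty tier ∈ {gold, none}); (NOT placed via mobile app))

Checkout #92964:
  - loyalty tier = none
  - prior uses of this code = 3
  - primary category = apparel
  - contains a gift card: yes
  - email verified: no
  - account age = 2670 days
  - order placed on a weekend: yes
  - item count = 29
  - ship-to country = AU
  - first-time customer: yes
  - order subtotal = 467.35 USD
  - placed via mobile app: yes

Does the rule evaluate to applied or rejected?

Applied

Atomic conditions:
  item count between 16 and 34: 29 in [16, 34] is true
  primary category = apparel: apparel == apparel is true
  order subtotal > 103.98 USD: 467.35 > 103.98 is true
  account age ≥ 2086 days: 2670 ≥ 2086 is true
  ship-to country = UK: AU == UK is false
  first-time customer: yes → true
  contains a gift card: yes → true
  loyalty tier = none: none == none is true
  order placed on a weekend: yes → true
  prior uses of this code ≤ 8: 3 ≤ 8 is true
  email verified: no → false
  order subtotal < 530.05 USD: 467.35 < 530.05 is true
  placed via mobile app: yes → true
  loyalty tier = gold: none == gold is false
  loyalty tier ∈ {gold, none}: none is in the set → true
  NOT placed via mobile app: yes → false
Combine:
[1.1.1.1.1] true AND true AND true = true
[1.1.1.1] NOT true = false
[1.1.1.2] exactly-one(true, false) = true
[1.1.1] false OR true = true
[1.1.2.1.1.1] true AND true = true
[1.1.2.1.1.2] true AND true = true
[1.1.2.1.1.3] true AND false = false
[1.1.2.1.1] true AND true AND false = false
[1.1.2.1] NOT false = true
[1.1.2] NOT true = false
[1.1] exactly-one(true, false) = true
[1.2] true → true = true
[1] true AND true = true
[2] exactly-one(false, true, false) = true
[root] true AND true = true
Overall: true → applied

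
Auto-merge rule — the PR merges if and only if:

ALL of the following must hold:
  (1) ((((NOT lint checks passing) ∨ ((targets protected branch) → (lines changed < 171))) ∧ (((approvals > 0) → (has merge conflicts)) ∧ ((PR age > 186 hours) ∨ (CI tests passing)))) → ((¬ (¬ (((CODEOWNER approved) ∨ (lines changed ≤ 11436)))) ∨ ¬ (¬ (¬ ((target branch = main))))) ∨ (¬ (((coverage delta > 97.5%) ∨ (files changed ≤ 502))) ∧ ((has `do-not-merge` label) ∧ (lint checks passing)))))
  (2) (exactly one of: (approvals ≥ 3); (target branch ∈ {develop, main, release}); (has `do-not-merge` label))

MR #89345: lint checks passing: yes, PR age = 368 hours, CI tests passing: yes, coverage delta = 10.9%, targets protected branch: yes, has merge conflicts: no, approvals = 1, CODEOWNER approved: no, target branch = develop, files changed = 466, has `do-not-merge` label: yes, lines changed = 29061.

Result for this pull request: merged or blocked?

Atomic conditions:
  NOT lint checks passing: yes → false
  targets protected branch: yes → true
  lines changed < 171: 29061 < 171 is false
  approvals > 0: 1 > 0 is true
  has merge conflicts: no → false
  PR age > 186 hours: 368 > 186 is true
  CI tests passing: yes → true
  CODEOWNER approved: no → false
  lines changed ≤ 11436: 29061 ≤ 11436 is false
  target branch = main: develop == main is false
  coverage delta > 97.5%: 10.9 > 97.5 is false
  files changed ≤ 502: 466 ≤ 502 is true
  has `do-not-merge` label: yes → true
  lint checks passing: yes → true
  approvals ≥ 3: 1 ≥ 3 is false
  target branch ∈ {develop, main, release}: develop is in the set → true
Combine:
[1.1.1.2] true → false = false
[1.1.1] false OR false = false
[1.1.2.1] true → false = false
[1.1.2.2] true OR true = true
[1.1.2] false AND true = false
[1.1] false AND false = false
[1.2.1.1.1.1] false OR false = false
[1.2.1.1.1] NOT false = true
[1.2.1.1] NOT true = false
[1.2.1.2.1.1] NOT false = true
[1.2.1.2.1] NOT true = false
[1.2.1.2] NOT false = true
[1.2.1] false OR true = true
[1.2.2.1.1] false OR true = true
[1.2.2.1] NOT true = false
[1.2.2.2] true AND true = true
[1.2.2] false AND true = false
[1.2] true OR false = true
[1] false → true (antecedent false ⇒ implication holds) = true
[2] exactly-one(false, true, true) = false
[root] true AND false = false
Overall: false → blocked

Blocked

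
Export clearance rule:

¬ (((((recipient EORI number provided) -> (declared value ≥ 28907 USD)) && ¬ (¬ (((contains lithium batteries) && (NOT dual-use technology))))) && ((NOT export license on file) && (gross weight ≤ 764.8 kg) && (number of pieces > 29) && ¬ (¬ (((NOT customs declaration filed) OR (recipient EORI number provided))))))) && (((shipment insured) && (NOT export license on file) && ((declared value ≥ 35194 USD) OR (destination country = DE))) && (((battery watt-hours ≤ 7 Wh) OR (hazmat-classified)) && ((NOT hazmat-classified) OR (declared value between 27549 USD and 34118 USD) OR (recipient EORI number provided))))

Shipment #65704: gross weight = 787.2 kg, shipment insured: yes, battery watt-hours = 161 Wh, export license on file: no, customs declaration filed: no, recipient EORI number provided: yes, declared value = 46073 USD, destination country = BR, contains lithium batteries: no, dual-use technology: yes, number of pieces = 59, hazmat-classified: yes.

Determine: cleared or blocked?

Atomic conditions:
  recipient EORI number provided: yes → true
  declared value ≥ 28907 USD: 46073 ≥ 28907 is true
  contains lithium batteries: no → false
  NOT dual-use technology: yes → false
  NOT export license on file: no → true
  gross weight ≤ 764.8 kg: 787.2 ≤ 764.8 is false
  number of pieces > 29: 59 > 29 is true
  NOT customs declaration filed: no → true
  shipment insured: yes → true
  declared value ≥ 35194 USD: 46073 ≥ 35194 is true
  destination country = DE: BR == DE is false
  battery watt-hours ≤ 7 Wh: 161 ≤ 7 is false
  hazmat-classified: yes → true
  NOT hazmat-classified: yes → false
  declared value between 27549 USD and 34118 USD: 46073 in [27549, 34118] is false
Combine:
[1.1.1.1] true → true = true
[1.1.1.2.1.1] false AND false = false
[1.1.1.2.1] NOT false = true
[1.1.1.2] NOT true = false
[1.1.1] true AND false = false
[1.1.2.4.1.1] true OR true = true
[1.1.2.4.1] NOT true = false
[1.1.2.4] NOT false = true
[1.1.2] true AND false AND true AND true = false
[1.1] false AND false = false
[1] NOT false = true
[2.1.3] true OR false = true
[2.1] true AND true AND true = true
[2.2.1] false OR true = true
[2.2.2] false OR false OR true = true
[2.2] true AND true = true
[2] true AND true = true
[root] true AND true = true
Overall: true → cleared

Cleared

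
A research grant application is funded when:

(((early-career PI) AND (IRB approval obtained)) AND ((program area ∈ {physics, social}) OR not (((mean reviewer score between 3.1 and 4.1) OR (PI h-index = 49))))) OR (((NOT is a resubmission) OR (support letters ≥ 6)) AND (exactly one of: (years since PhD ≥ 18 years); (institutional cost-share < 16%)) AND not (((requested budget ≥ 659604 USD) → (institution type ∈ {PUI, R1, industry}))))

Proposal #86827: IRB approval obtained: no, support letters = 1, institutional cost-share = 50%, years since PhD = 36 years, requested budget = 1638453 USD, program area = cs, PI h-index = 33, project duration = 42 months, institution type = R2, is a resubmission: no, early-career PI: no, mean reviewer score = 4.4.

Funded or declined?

Funded

Atomic conditions:
  early-career PI: no → false
  IRB approval obtained: no → false
  program area ∈ {physics, social}: cs is not in the set → false
  mean reviewer score between 3.1 and 4.1: 4.4 in [3.1, 4.1] is false
  PI h-index = 49: 33 == 49 is false
  NOT is a resubmission: no → true
  support letters ≥ 6: 1 ≥ 6 is false
  years since PhD ≥ 18 years: 36 ≥ 18 is true
  institutional cost-share < 16%: 50 < 16 is false
  requested budget ≥ 659604 USD: 1638453 ≥ 659604 is true
  institution type ∈ {PUI, R1, industry}: R2 is not in the set → false
Combine:
[1.1] false AND false = false
[1.2.2.1] false OR false = false
[1.2.2] NOT false = true
[1.2] false OR true = true
[1] false AND true = false
[2.1] true OR false = true
[2.2] exactly-one(true, false) = true
[2.3.1] true → false = false
[2.3] NOT false = true
[2] true AND true AND true = true
[root] false OR true = true
Overall: true → funded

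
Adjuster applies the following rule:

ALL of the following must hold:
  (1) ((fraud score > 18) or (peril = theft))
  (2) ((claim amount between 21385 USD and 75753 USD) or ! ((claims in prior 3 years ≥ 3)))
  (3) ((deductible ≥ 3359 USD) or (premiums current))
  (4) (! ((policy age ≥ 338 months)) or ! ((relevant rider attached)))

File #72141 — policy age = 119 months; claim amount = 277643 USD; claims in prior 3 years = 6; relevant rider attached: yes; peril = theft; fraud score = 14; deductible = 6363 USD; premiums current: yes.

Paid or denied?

Atomic conditions:
  fraud score > 18: 14 > 18 is false
  peril = theft: theft == theft is true
  claim amount between 21385 USD and 75753 USD: 277643 in [21385, 75753] is false
  claims in prior 3 years ≥ 3: 6 ≥ 3 is true
  deductible ≥ 3359 USD: 6363 ≥ 3359 is true
  premiums current: yes → true
  policy age ≥ 338 months: 119 ≥ 338 is false
  relevant rider attached: yes → true
Combine:
[1] false OR true = true
[2.2] NOT true = false
[2] false OR false = false
[3] true OR true = true
[4.1] NOT false = true
[4.2] NOT true = false
[4] true OR false = true
[root] true AND false AND true AND true = false
Overall: false → denied

Denied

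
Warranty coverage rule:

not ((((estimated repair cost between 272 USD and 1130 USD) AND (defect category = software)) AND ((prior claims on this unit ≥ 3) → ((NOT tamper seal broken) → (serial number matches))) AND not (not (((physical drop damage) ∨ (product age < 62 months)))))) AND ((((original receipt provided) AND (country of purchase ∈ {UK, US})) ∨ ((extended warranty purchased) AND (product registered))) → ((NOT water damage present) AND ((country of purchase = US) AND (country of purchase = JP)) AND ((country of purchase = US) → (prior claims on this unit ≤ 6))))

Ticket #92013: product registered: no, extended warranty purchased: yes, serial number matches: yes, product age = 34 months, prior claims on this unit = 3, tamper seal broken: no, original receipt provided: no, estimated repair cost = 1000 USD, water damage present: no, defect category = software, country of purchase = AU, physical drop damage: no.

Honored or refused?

Atomic conditions:
  estimated repair cost between 272 USD and 1130 USD: 1000 in [272, 1130] is true
  defect category = software: software == software is true
  prior claims on this unit ≥ 3: 3 ≥ 3 is true
  NOT tamper seal broken: no → true
  serial number matches: yes → true
  physical drop damage: no → false
  product age < 62 months: 34 < 62 is true
  original receipt provided: no → false
  country of purchase ∈ {UK, US}: AU is not in the set → false
  extended warranty purchased: yes → true
  product registered: no → false
  NOT water damage present: no → true
  country of purchase = US: AU == US is false
  country of purchase = JP: AU == JP is false
  prior claims on this unit ≤ 6: 3 ≤ 6 is true
Combine:
[1.1.1] true AND true = true
[1.1.2.2] true → true = true
[1.1.2] true → true = true
[1.1.3.1.1] false OR true = true
[1.1.3.1] NOT true = false
[1.1.3] NOT false = true
[1.1] true AND true AND true = true
[1] NOT true = false
[2.1.1] false AND false = false
[2.1.2] true AND false = false
[2.1] false OR false = false
[2.2.2] false AND false = false
[2.2.3] false → true (antecedent false ⇒ implication holds) = true
[2.2] true AND false AND true = false
[2] false → false (antecedent false ⇒ implication holds) = true
[root] false AND true = false
Overall: false → refused

Refused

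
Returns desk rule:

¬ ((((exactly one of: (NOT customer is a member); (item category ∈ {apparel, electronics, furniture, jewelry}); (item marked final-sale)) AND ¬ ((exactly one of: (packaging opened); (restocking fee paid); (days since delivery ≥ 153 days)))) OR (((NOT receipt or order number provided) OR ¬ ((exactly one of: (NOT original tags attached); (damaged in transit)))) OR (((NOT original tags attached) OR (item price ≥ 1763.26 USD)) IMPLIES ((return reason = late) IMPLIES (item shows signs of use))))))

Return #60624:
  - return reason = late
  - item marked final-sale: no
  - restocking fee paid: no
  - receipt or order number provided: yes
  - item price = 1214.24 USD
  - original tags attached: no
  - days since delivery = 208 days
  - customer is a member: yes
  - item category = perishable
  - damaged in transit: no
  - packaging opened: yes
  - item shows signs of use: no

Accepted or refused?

Atomic conditions:
  NOT customer is a member: yes → false
  item category ∈ {apparel, electronics, furniture, jewelry}: perishable is not in the set → false
  item marked final-sale: no → false
  packaging opened: yes → true
  restocking fee paid: no → false
  days since delivery ≥ 153 days: 208 ≥ 153 is true
  NOT receipt or order number provided: yes → false
  NOT original tags attached: no → true
  damaged in transit: no → false
  item price ≥ 1763.26 USD: 1214.24 ≥ 1763.26 is false
  return reason = late: late == late is true
  item shows signs of use: no → false
Combine:
[1.1.1] exactly-one(false, false, false) = false
[1.1.2.1] exactly-one(true, false, true) = false
[1.1.2] NOT false = true
[1.1] false AND true = false
[1.2.1.2.1] exactly-one(true, false) = true
[1.2.1.2] NOT true = false
[1.2.1] false OR false = false
[1.2.2.1] true OR false = true
[1.2.2.2] true → false = false
[1.2.2] true → false = false
[1.2] false OR false = false
[1] false OR false = false
[root] NOT false = true
Overall: true → accepted

Accepted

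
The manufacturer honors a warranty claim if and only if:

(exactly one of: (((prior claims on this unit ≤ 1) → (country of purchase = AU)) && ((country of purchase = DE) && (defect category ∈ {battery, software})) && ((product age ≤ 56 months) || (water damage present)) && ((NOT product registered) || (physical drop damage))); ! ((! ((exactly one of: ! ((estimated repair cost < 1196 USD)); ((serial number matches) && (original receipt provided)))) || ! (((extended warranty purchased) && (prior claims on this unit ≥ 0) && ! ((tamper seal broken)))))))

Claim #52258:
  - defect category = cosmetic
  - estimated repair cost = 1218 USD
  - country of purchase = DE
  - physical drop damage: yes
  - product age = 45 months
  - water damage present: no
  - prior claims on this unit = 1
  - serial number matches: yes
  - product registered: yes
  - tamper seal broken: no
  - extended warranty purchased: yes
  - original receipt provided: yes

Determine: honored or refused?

Refused

Atomic conditions:
  prior claims on this unit ≤ 1: 1 ≤ 1 is true
  country of purchase = AU: DE == AU is false
  country of purchase = DE: DE == DE is true
  defect category ∈ {battery, software}: cosmetic is not in the set → false
  product age ≤ 56 months: 45 ≤ 56 is true
  water damage present: no → false
  NOT product registered: yes → false
  physical drop damage: yes → true
  estimated repair cost < 1196 USD: 1218 < 1196 is false
  serial number matches: yes → true
  original receipt provided: yes → true
  extended warranty purchased: yes → true
  prior claims on this unit ≥ 0: 1 ≥ 0 is true
  tamper seal broken: no → false
Combine:
[1.1] true → false = false
[1.2] true AND false = false
[1.3] true OR false = true
[1.4] false OR true = true
[1] false AND false AND true AND true = false
[2.1.1.1.1] NOT false = true
[2.1.1.1.2] true AND true = true
[2.1.1.1] exactly-one(true, true) = false
[2.1.1] NOT false = true
[2.1.2.1.3] NOT false = true
[2.1.2.1] true AND true AND true = true
[2.1.2] NOT true = false
[2.1] true OR false = true
[2] NOT true = false
[root] exactly-one(false, false) = false
Overall: false → refused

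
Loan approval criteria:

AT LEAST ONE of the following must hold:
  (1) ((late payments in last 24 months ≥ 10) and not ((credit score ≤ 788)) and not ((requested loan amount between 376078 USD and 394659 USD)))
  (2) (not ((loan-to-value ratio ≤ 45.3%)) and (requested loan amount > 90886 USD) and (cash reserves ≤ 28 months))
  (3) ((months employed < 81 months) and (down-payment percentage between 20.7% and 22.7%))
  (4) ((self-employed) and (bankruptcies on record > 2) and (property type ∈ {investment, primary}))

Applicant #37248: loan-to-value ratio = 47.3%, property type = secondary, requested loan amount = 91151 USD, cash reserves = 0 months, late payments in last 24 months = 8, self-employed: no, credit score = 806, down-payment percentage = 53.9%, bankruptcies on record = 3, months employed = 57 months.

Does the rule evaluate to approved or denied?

Approved

Atomic conditions:
  late payments in last 24 months ≥ 10: 8 ≥ 10 is false
  credit score ≤ 788: 806 ≤ 788 is false
  requested loan amount between 376078 USD and 394659 USD: 91151 in [376078, 394659] is false
  loan-to-value ratio ≤ 45.3%: 47.3 ≤ 45.3 is false
  requested loan amount > 90886 USD: 91151 > 90886 is true
  cash reserves ≤ 28 months: 0 ≤ 28 is true
  months employed < 81 months: 57 < 81 is true
  down-payment percentage between 20.7% and 22.7%: 53.9 in [20.7, 22.7] is false
  self-employed: no → false
  bankruptcies on record > 2: 3 > 2 is true
  property type ∈ {investment, primary}: secondary is not in the set → false
Combine:
[1.2] NOT false = true
[1.3] NOT false = true
[1] false AND true AND true = false
[2.1] NOT false = true
[2] true AND true AND true = true
[3] true AND false = false
[4] false AND true AND false = false
[root] false OR true OR false OR false = true
Overall: true → approved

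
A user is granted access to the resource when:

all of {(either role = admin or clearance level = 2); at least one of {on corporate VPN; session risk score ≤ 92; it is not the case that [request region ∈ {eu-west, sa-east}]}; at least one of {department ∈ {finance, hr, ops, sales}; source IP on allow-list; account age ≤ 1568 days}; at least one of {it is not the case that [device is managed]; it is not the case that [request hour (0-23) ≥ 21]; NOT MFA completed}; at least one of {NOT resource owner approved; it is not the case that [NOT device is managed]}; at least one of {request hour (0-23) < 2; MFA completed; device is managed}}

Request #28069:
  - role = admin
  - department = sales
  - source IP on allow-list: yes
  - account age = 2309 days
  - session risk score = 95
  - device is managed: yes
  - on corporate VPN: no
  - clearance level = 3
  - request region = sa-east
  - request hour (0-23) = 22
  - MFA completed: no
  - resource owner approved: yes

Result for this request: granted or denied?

Atomic conditions:
  role = admin: admin == admin is true
  clearance level = 2: 3 == 2 is false
  on corporate VPN: no → false
  session risk score ≤ 92: 95 ≤ 92 is false
  request region ∈ {eu-west, sa-east}: sa-east is in the set → true
  department ∈ {finance, hr, ops, sales}: sales is in the set → true
  source IP on allow-list: yes → true
  account age ≤ 1568 days: 2309 ≤ 1568 is false
  device is managed: yes → true
  request hour (0-23) ≥ 21: 22 ≥ 21 is true
  NOT MFA completed: no → true
  NOT resource owner approved: yes → false
  NOT device is managed: yes → false
  request hour (0-23) < 2: 22 < 2 is false
  MFA completed: no → false
Combine:
[1] true OR false = true
[2.3] NOT true = false
[2] false OR false OR false = false
[3] true OR true OR false = true
[4.1] NOT true = false
[4.2] NOT true = false
[4] false OR false OR true = true
[5.2] NOT false = true
[5] false OR true = true
[6] false OR false OR true = true
[root] true AND false AND true AND true AND true AND true = false
Overall: false → denied

Denied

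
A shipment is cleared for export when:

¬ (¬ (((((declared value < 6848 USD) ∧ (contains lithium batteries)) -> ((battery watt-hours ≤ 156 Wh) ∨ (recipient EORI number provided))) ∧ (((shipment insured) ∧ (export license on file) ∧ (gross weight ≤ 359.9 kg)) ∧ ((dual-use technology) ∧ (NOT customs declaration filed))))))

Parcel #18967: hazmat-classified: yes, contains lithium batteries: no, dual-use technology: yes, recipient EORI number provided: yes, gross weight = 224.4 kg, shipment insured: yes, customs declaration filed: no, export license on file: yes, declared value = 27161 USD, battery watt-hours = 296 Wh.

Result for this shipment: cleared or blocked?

Atomic conditions:
  declared value < 6848 USD: 27161 < 6848 is false
  contains lithium batteries: no → false
  battery watt-hours ≤ 156 Wh: 296 ≤ 156 is false
  recipient EORI number provided: yes → true
  shipment insured: yes → true
  export license on file: yes → true
  gross weight ≤ 359.9 kg: 224.4 ≤ 359.9 is true
  dual-use technology: yes → true
  NOT customs declaration filed: no → true
Combine:
[1.1.1.1] false AND false = false
[1.1.1.2] false OR true = true
[1.1.1] false → true (antecedent false ⇒ implication holds) = true
[1.1.2.1] true AND true AND true = true
[1.1.2.2] true AND true = true
[1.1.2] true AND true = true
[1.1] true AND true = true
[1] NOT true = false
[root] NOT false = true
Overall: true → cleared

Cleared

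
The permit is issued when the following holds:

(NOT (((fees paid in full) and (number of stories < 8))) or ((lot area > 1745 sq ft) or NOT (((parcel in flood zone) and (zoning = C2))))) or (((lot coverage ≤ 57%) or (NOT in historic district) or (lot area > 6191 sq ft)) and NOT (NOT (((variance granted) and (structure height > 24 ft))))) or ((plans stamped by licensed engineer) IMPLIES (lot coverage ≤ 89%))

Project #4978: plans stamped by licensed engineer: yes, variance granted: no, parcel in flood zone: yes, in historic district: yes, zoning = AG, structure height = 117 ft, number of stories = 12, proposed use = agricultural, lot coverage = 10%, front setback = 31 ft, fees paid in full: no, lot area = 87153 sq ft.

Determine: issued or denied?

Issued

Atomic conditions:
  fees paid in full: no → false
  number of stories < 8: 12 < 8 is false
  lot area > 1745 sq ft: 87153 > 1745 is true
  parcel in flood zone: yes → true
  zoning = C2: AG == C2 is false
  lot coverage ≤ 57%: 10 ≤ 57 is true
  NOT in historic district: yes → false
  lot area > 6191 sq ft: 87153 > 6191 is true
  variance granted: no → false
  structure height > 24 ft: 117 > 24 is true
  plans stamped by licensed engineer: yes → true
  lot coverage ≤ 89%: 10 ≤ 89 is true
Combine:
[1.1.1] false AND false = false
[1.1] NOT false = true
[1.2.2.1] true AND false = false
[1.2.2] NOT false = true
[1.2] true OR true = true
[1] true OR true = true
[2.1] true OR false OR true = true
[2.2.1.1] false AND true = false
[2.2.1] NOT false = true
[2.2] NOT true = false
[2] true AND false = false
[3] true → true = true
[root] true OR false OR true = true
Overall: true → issued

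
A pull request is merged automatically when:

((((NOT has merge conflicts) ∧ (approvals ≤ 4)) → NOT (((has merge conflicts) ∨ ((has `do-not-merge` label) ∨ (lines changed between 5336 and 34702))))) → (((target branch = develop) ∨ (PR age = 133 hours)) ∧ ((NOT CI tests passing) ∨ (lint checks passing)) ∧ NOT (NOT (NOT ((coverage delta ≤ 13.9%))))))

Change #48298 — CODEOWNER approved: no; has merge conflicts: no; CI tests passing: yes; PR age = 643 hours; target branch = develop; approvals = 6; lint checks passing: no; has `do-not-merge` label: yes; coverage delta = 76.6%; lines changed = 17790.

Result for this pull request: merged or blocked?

Atomic conditions:
  NOT has merge conflicts: no → true
  approvals ≤ 4: 6 ≤ 4 is false
  has merge conflicts: no → false
  has `do-not-merge` label: yes → true
  lines changed between 5336 and 34702: 17790 in [5336, 34702] is true
  target branch = develop: develop == develop is true
  PR age = 133 hours: 643 == 133 is false
  NOT CI tests passing: yes → false
  lint checks passing: no → false
  coverage delta ≤ 13.9%: 76.6 ≤ 13.9 is false
Combine:
[1.1] true AND false = false
[1.2.1.2] true OR true = true
[1.2.1] false OR true = true
[1.2] NOT true = false
[1] false → false (antecedent false ⇒ implication holds) = true
[2.1] true OR false = true
[2.2] false OR false = false
[2.3.1.1] NOT false = true
[2.3.1] NOT true = false
[2.3] NOT false = true
[2] true AND false AND true = false
[root] true → false = false
Overall: false → blocked

Blocked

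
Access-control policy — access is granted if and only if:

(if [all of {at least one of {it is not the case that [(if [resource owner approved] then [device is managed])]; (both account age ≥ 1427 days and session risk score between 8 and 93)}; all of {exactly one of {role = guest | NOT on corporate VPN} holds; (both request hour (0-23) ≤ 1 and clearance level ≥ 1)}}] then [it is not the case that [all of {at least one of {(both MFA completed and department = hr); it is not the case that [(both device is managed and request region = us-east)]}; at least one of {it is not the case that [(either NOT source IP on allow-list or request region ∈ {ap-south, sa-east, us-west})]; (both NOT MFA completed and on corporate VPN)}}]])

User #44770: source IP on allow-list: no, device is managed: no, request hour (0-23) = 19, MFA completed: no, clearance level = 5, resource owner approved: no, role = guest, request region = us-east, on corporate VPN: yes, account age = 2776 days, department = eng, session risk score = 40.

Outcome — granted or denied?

Granted

Atomic conditions:
  resource owner approved: no → false
  device is managed: no → false
  account age ≥ 1427 days: 2776 ≥ 1427 is true
  session risk score between 8 and 93: 40 in [8, 93] is true
  role = guest: guest == guest is true
  NOT on corporate VPN: yes → false
  request hour (0-23) ≤ 1: 19 ≤ 1 is false
  clearance level ≥ 1: 5 ≥ 1 is true
  MFA completed: no → false
  department = hr: eng == hr is false
  request region = us-east: us-east == us-east is true
  NOT source IP on allow-list: no → true
  request region ∈ {ap-south, sa-east, us-west}: us-east is not in the set → false
  NOT MFA completed: no → true
  on corporate VPN: yes → true
Combine:
[1.1.1.1] false → false (antecedent false ⇒ implication holds) = true
[1.1.1] NOT true = false
[1.1.2] true AND true = true
[1.1] false OR true = true
[1.2.1] exactly-one(true, false) = true
[1.2.2] false AND true = false
[1.2] true AND false = false
[1] true AND false = false
[2.1.1.1] false AND false = false
[2.1.1.2.1] false AND true = false
[2.1.1.2] NOT false = true
[2.1.1] false OR true = true
[2.1.2.1.1] true OR false = true
[2.1.2.1] NOT true = false
[2.1.2.2] true AND true = true
[2.1.2] false OR true = true
[2.1] true AND true = true
[2] NOT true = false
[root] false → false (antecedent false ⇒ implication holds) = true
Overall: true → granted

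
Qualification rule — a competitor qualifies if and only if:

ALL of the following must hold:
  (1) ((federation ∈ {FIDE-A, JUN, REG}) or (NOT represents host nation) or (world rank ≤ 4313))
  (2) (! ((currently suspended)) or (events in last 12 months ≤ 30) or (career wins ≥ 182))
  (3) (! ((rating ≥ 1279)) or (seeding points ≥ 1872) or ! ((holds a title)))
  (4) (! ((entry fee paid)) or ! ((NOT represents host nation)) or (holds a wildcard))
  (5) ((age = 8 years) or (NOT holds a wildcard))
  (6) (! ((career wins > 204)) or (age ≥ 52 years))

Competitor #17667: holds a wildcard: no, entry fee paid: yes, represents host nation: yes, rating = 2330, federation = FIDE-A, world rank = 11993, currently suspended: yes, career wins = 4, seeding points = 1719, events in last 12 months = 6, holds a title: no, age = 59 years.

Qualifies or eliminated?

Qualifies

Atomic conditions:
  federation ∈ {FIDE-A, JUN, REG}: FIDE-A is in the set → true
  NOT represents host nation: yes → false
  world rank ≤ 4313: 11993 ≤ 4313 is false
  currently suspended: yes → true
  events in last 12 months ≤ 30: 6 ≤ 30 is true
  career wins ≥ 182: 4 ≥ 182 is false
  rating ≥ 1279: 2330 ≥ 1279 is true
  seeding points ≥ 1872: 1719 ≥ 1872 is false
  holds a title: no → false
  entry fee paid: yes → true
  holds a wildcard: no → false
  age = 8 years: 59 == 8 is false
  NOT holds a wildcard: no → true
  career wins > 204: 4 > 204 is false
  age ≥ 52 years: 59 ≥ 52 is true
Combine:
[1] true OR false OR false = true
[2.1] NOT true = false
[2] false OR true OR false = true
[3.1] NOT true = false
[3.3] NOT false = true
[3] false OR false OR true = true
[4.1] NOT true = false
[4.2] NOT false = true
[4] false OR true OR false = true
[5] false OR true = true
[6.1] NOT false = true
[6] true OR true = true
[root] true AND true AND true AND true AND true AND true = true
Overall: true → qualifies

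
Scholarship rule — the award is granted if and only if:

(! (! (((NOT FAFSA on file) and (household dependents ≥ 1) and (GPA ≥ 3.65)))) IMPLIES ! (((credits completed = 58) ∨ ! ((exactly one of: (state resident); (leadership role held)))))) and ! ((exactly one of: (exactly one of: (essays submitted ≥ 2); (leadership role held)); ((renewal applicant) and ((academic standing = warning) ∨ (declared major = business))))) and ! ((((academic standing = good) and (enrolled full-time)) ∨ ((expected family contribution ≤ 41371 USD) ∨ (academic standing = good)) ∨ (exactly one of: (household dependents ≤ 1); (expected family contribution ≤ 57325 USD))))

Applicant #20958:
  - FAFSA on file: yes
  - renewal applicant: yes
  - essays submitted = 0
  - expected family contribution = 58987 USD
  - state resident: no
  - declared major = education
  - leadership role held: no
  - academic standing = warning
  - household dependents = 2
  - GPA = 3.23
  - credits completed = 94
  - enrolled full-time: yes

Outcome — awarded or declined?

Declined

Atomic conditions:
  NOT FAFSA on file: yes → false
  household dependents ≥ 1: 2 ≥ 1 is true
  GPA ≥ 3.65: 3.23 ≥ 3.65 is false
  credits completed = 58: 94 == 58 is false
  state resident: no → false
  leadership role held: no → false
  essays submitted ≥ 2: 0 ≥ 2 is false
  renewal applicant: yes → true
  academic standing = warning: warning == warning is true
  declared major = business: education == business is false
  academic standing = good: warning == good is false
  enrolled full-time: yes → true
  expected family contribution ≤ 41371 USD: 58987 ≤ 41371 is false
  household dependents ≤ 1: 2 ≤ 1 is false
  expected family contribution ≤ 57325 USD: 58987 ≤ 57325 is false
Combine:
[1.1.1.1] false AND true AND false = false
[1.1.1] NOT false = true
[1.1] NOT true = false
[1.2.1.2.1] exactly-one(false, false) = false
[1.2.1.2] NOT false = true
[1.2.1] false OR true = true
[1.2] NOT true = false
[1] false → false (antecedent false ⇒ implication holds) = true
[2.1.1] exactly-one(false, false) = false
[2.1.2.2] true OR false = true
[2.1.2] true AND true = true
[2.1] exactly-one(false, true) = true
[2] NOT true = false
[3.1.1] false AND true = false
[3.1.2] false OR false = false
[3.1.3] exactly-one(false, false) = false
[3.1] false OR false OR false = false
[3] NOT false = true
[root] true AND false AND true = false
Overall: false → declined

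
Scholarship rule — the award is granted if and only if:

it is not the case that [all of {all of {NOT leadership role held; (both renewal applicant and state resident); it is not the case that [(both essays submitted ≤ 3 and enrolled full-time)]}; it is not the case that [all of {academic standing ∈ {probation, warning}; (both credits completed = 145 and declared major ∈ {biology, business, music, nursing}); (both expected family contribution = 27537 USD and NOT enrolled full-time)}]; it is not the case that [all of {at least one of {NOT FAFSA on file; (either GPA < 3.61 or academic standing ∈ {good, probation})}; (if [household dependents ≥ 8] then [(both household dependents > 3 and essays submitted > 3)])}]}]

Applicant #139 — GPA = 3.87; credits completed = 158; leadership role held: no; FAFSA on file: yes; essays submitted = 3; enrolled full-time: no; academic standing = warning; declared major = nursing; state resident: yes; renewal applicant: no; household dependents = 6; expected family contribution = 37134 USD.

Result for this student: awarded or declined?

Atomic conditions:
  NOT leadership role held: no → true
  renewal applicant: no → false
  state resident: yes → true
  essays submitted ≤ 3: 3 ≤ 3 is true
  enrolled full-time: no → false
  academic standing ∈ {probation, warning}: warning is in the set → true
  credits completed = 145: 158 == 145 is false
  declared major ∈ {biology, business, music, nursing}: nursing is in the set → true
  expected family contribution = 27537 USD: 37134 == 27537 is false
  NOT enrolled full-time: no → true
  NOT FAFSA on file: yes → false
  GPA < 3.61: 3.87 < 3.61 is false
  academic standing ∈ {good, probation}: warning is not in the set → false
  household dependents ≥ 8: 6 ≥ 8 is false
  household dependents > 3: 6 > 3 is true
  essays submitted > 3: 3 > 3 is false
Combine:
[1.1.2] false AND true = false
[1.1.3.1] true AND false = false
[1.1.3] NOT false = true
[1.1] true AND false AND true = false
[1.2.1.2] false AND true = false
[1.2.1.3] false AND true = false
[1.2.1] true AND false AND false = false
[1.2] NOT false = true
[1.3.1.1.2] false OR false = false
[1.3.1.1] false OR false = false
[1.3.1.2.2] true AND false = false
[1.3.1.2] false → false (antecedent false ⇒ implication holds) = true
[1.3.1] false AND true = false
[1.3] NOT false = true
[1] false AND true AND true = false
[root] NOT false = true
Overall: true → awarded

Awarded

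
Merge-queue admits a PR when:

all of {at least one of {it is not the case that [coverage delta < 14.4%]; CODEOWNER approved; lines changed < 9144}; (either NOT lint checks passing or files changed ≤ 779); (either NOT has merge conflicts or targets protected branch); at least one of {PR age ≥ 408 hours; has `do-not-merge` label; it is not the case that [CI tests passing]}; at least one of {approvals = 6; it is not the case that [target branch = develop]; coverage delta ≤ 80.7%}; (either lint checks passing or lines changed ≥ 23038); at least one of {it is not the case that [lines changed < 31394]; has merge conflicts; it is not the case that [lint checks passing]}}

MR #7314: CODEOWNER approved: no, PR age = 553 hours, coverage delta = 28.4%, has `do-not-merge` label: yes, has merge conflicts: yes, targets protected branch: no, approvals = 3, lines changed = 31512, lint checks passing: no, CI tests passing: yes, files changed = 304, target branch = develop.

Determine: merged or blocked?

Atomic conditions:
  coverage delta < 14.4%: 28.4 < 14.4 is false
  CODEOWNER approved: no → false
  lines changed < 9144: 31512 < 9144 is false
  NOT lint checks passing: no → true
  files changed ≤ 779: 304 ≤ 779 is true
  NOT has merge conflicts: yes → false
  targets protected branch: no → false
  PR age ≥ 408 hours: 553 ≥ 408 is true
  has `do-not-merge` label: yes → true
  CI tests passing: yes → true
  approvals = 6: 3 == 6 is false
  target branch = develop: develop == develop is true
  coverage delta ≤ 80.7%: 28.4 ≤ 80.7 is true
  lint checks passing: no → false
  lines changed ≥ 23038: 31512 ≥ 23038 is true
  lines changed < 31394: 31512 < 31394 is false
  has merge conflicts: yes → true
Combine:
[1.1] NOT false = true
[1] true OR false OR false = true
[2] true OR true = true
[3] false OR false = false
[4.3] NOT true = false
[4] true OR true OR false = true
[5.2] NOT true = false
[5] false OR false OR true = true
[6] false OR true = true
[7.1] NOT false = true
[7.3] NOT false = true
[7] true OR true OR true = true
[root] true AND true AND false AND true AND true AND true AND true = false
Overall: false → blocked

Blocked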